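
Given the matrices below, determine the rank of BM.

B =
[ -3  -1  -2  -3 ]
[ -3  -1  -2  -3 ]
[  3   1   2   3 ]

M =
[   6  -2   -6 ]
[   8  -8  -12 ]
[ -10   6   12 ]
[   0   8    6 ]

First compute BM:
[[ -6, -22, -12],
 [ -6, -22, -12],
 [  6,  22,  12]]
Now row reduce the product.
R2 ← R2 − R1: [0, 0, 0]
R3 ← R3 + R1: [0, 0, 0]
1 nonzero row, so rank(BM) = 1.

1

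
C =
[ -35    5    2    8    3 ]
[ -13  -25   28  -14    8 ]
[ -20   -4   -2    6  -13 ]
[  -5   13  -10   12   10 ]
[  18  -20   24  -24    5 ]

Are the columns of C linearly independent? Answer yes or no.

Row reduce C to echelon form.
R2 ← R2 − (13/35)·R1: [0, -188/7, 954/35, -594/35, 241/35]
R3 ← R3 − (4/7)·R1: [0, -48/7, -22/7, 10/7, -103/7]
R4 ← R4 − (1/7)·R1: [0, 86/7, -72/7, 76/7, 67/7]
R5 ← R5 + (18/35)·R1: [0, -122/7, 876/35, -696/35, 229/35]
R3 ← R3 − (12/47)·R2: [0, 0, -2374/235, 1354/235, -3871/235]
R4 ← R4 + (43/94)·R2: [0, 0, 513/235, 727/235, 5979/470]
R5 ← R5 − (61/94)·R2: [0, 0, 345/47, -417/47, 195/94]
R4 ← R4 + (513/2374)·R3: [0, 0, 0, 5150/1187, 10875/1187]
R5 ← R5 + (1725/2374)·R3: [0, 0, 0, -5562/1187, -11745/1187]
R5 ← R5 + (27/25)·R4: [0, 0, 0, 0, 0]
4 pivots among 5 columns.
Only 4 < 5 pivot columns, so the columns are linearly dependent.

no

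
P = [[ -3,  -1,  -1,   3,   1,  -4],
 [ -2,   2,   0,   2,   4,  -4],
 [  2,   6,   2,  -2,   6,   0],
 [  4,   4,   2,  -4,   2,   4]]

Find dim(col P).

2

Row reduce to echelon form.
R2 ← R2 − (2/3)·R1: [0, 8/3, 2/3, 0, 10/3, -4/3]
R3 ← R3 + (2/3)·R1: [0, 16/3, 4/3, 0, 20/3, -8/3]
R4 ← R4 + (4/3)·R1: [0, 8/3, 2/3, 0, 10/3, -4/3]
R3 ← R3 − (2)·R2: [0, 0, 0, 0, 0, 0]
R4 ← R4 − R2: [0, 0, 0, 0, 0, 0]
Echelon form has 2 nonzero rows, so rank(P) = 2.
The column space has dimension equal to the rank: 2.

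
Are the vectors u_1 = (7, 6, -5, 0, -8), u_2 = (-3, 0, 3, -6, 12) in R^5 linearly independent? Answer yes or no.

yes

Form the matrix with these vectors as rows and row reduce.
R2 ← R2 + (3/7)·R1: [0, 18/7, 6/7, -6, 60/7]
2 nonzero rows, so the 2 vectors span a space of dimension 2.
Since 2 = 2, the vectors are linearly independent.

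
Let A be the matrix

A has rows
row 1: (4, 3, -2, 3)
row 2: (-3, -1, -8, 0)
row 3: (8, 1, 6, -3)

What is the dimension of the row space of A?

Row reduce to echelon form.
R2 ← R2 + (3/4)·R1: [0, 5/4, -19/2, 9/4]
R3 ← R3 − (2)·R1: [0, -5, 10, -9]
R3 ← R3 + (4)·R2: [0, 0, -28, 0]
Echelon form has 3 nonzero rows, so rank(A) = 3.
The row space has dimension equal to the rank: 3.

3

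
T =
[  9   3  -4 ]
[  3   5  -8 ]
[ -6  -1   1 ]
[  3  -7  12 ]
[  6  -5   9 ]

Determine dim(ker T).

Row reduce to echelon form.
R2 ← R2 − (1/3)·R1: [0, 4, -20/3]
R3 ← R3 + (2/3)·R1: [0, 1, -5/3]
R4 ← R4 − (1/3)·R1: [0, -8, 40/3]
R5 ← R5 − (2/3)·R1: [0, -7, 35/3]
R3 ← R3 − (1/4)·R2: [0, 0, 0]
R4 ← R4 + (2)·R2: [0, 0, 0]
R5 ← R5 + (7/4)·R2: [0, 0, 0]
2 nonzero rows, so rank(T) = 2.
T has 3 columns; by rank–nullity, nullity = 3 − 2 = 1.

1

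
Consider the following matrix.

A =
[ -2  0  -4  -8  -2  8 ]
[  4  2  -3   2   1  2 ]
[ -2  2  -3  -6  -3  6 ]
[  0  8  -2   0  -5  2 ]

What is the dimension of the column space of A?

3

Row reduce to echelon form.
R2 ← R2 + (2)·R1: [0, 2, -11, -14, -3, 18]
R3 ← R3 − R1: [0, 2, 1, 2, -1, -2]
R3 ← R3 − R2: [0, 0, 12, 16, 2, -20]
R4 ← R4 − (4)·R2: [0, 0, 42, 56, 7, -70]
R4 ← R4 − (7/2)·R3: [0, 0, 0, 0, 0, 0]
Echelon form has 3 nonzero rows, so rank(A) = 3.
The column space has dimension equal to the rank: 3.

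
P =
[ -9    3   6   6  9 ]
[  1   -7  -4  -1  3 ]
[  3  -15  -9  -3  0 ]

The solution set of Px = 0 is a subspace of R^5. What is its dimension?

Row reduce to echelon form.
R2 ← R2 + (1/9)·R1: [0, -20/3, -10/3, -1/3, 4]
R3 ← R3 + (1/3)·R1: [0, -14, -7, -1, 3]
R3 ← R3 − (21/10)·R2: [0, 0, 0, -3/10, -27/5]
3 nonzero rows, so rank(P) = 3.
P has 5 columns; by rank–nullity, nullity = 5 − 3 = 2.

2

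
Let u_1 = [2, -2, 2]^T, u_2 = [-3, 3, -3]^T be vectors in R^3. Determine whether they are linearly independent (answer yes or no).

no

Form the matrix with these vectors as rows and row reduce.
R2 ← R2 + (3/2)·R1: [0, 0, 0]
1 nonzero row, so the 2 vectors span a space of dimension 1.
Since 1 < 2, the vectors are linearly dependent.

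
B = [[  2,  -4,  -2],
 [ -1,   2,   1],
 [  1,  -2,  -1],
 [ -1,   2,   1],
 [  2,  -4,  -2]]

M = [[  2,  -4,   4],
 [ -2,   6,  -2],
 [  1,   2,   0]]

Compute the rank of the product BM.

1

First compute BM:
[[ 10, -36,  16],
 [ -5,  18,  -8],
 [  5, -18,   8],
 [ -5,  18,  -8],
 [ 10, -36,  16]]
Now row reduce the product.
R2 ← R2 + (1/2)·R1: [0, 0, 0]
R3 ← R3 − (1/2)·R1: [0, 0, 0]
R4 ← R4 + (1/2)·R1: [0, 0, 0]
R5 ← R5 − R1: [0, 0, 0]
1 nonzero row, so rank(BM) = 1.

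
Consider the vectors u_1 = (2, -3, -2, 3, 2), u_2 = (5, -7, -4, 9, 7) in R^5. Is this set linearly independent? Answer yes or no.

yes

Form the matrix with these vectors as rows and row reduce.
R2 ← R2 − (5/2)·R1: [0, 1/2, 1, 3/2, 2]
2 nonzero rows, so the 2 vectors span a space of dimension 2.
Since 2 = 2, the vectors are linearly independent.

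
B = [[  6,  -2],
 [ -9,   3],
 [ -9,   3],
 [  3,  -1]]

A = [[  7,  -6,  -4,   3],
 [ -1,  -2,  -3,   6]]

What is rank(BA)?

First compute BA:
[[ 44, -32, -18,   6],
 [-66,  48,  27,  -9],
 [-66,  48,  27,  -9],
 [ 22, -16,  -9,   3]]
Now row reduce the product.
R2 ← R2 + (3/2)·R1: [0, 0, 0, 0]
R3 ← R3 + (3/2)·R1: [0, 0, 0, 0]
R4 ← R4 − (1/2)·R1: [0, 0, 0, 0]
1 nonzero row, so rank(BA) = 1.

1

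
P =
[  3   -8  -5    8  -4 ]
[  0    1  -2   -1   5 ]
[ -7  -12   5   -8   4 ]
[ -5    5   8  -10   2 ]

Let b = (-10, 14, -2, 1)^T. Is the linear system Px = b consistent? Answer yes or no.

Row reduce the augmented matrix [P | b].
R3 ← R3 + (7/3)·R1: [0, -92/3, -20/3, 32/3, -16/3, -76/3]
R4 ← R4 + (5/3)·R1: [0, -25/3, -1/3, 10/3, -14/3, -47/3]
R3 ← R3 + (92/3)·R2: [0, 0, -68, -20, 148, 404]
R4 ← R4 + (25/3)·R2: [0, 0, -17, -5, 37, 101]
R4 ← R4 − (1/4)·R3: [0, 0, 0, 0, 0, 0]
The echelon form has 3 nonzero rows, and every pivot lies in the first 5 columns, so rank(P) = rank([P|b]) = 3.
The system is consistent.

yes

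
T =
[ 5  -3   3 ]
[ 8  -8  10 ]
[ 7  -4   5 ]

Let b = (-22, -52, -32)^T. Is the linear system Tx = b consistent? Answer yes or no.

Row reduce the augmented matrix [T | b].
R2 ← R2 − (8/5)·R1: [0, -16/5, 26/5, -84/5]
R3 ← R3 − (7/5)·R1: [0, 1/5, 4/5, -6/5]
R3 ← R3 + (1/16)·R2: [0, 0, 9/8, -9/4]
The echelon form has 3 nonzero rows, and every pivot lies in the first 3 columns, so rank(T) = rank([T|b]) = 3.
The system is consistent.

yes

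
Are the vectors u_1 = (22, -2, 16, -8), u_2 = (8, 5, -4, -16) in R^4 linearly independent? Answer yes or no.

yes

Form the matrix with these vectors as rows and row reduce.
R2 ← R2 − (4/11)·R1: [0, 63/11, -108/11, -144/11]
2 nonzero rows, so the 2 vectors span a space of dimension 2.
Since 2 = 2, the vectors are linearly independent.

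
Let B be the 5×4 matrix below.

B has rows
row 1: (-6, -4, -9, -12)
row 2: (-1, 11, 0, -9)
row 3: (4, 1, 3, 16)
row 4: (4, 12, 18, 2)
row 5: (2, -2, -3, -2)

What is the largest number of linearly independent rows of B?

4

Row reduce to echelon form.
R2 ← R2 − (1/6)·R1: [0, 35/3, 3/2, -7]
R3 ← R3 + (2/3)·R1: [0, -5/3, -3, 8]
R4 ← R4 + (2/3)·R1: [0, 28/3, 12, -6]
R5 ← R5 + (1/3)·R1: [0, -10/3, -6, -6]
R3 ← R3 + (1/7)·R2: [0, 0, -39/14, 7]
R4 ← R4 − (4/5)·R2: [0, 0, 54/5, -2/5]
R5 ← R5 + (2/7)·R2: [0, 0, -39/7, -8]
R4 ← R4 + (252/65)·R3: [0, 0, 0, 1738/65]
R5 ← R5 − (2)·R3: [0, 0, 0, -22]
R5 ← R5 + (65/79)·R4: [0, 0, 0, 0]
Echelon form has 4 nonzero rows, so rank(B) = 4.
The rank gives the maximum number of linearly independent rows: 4.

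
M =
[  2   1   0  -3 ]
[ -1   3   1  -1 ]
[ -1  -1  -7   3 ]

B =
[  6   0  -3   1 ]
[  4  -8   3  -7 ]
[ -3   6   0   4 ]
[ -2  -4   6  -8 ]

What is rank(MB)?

3

First compute MB:
[[ 22,   4, -21,  19],
 [  5, -14,   6, -10],
 [  5, -46,  18, -46]]
Now row reduce the product.
R2 ← R2 − (5/22)·R1: [0, -164/11, 237/22, -315/22]
R3 ← R3 − (5/22)·R1: [0, -516/11, 501/22, -1107/22]
R3 ← R3 − (129/41)·R2: [0, 0, -456/41, -216/41]
3 nonzero rows, so rank(MB) = 3.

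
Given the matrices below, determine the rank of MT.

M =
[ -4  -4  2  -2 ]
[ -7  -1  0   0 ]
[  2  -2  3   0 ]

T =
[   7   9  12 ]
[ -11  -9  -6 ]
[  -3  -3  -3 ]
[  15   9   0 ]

First compute MT:
[[-20, -24, -30],
 [-38, -54, -78],
 [ 27,  27,  27]]
Now row reduce the product.
R2 ← R2 − (19/10)·R1: [0, -42/5, -21]
R3 ← R3 + (27/20)·R1: [0, -27/5, -27/2]
R3 ← R3 − (9/14)·R2: [0, 0, 0]
2 nonzero rows, so rank(MT) = 2.

2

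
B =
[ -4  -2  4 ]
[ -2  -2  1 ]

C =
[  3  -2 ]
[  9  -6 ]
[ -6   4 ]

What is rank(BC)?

First compute BC:
[[-54,  36],
 [-30,  20]]
Now row reduce the product.
R2 ← R2 − (5/9)·R1: [0, 0]
1 nonzero row, so rank(BC) = 1.

1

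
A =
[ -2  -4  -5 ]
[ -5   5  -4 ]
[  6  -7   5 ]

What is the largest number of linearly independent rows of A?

3

Row reduce to echelon form.
R2 ← R2 − (5/2)·R1: [0, 15, 17/2]
R3 ← R3 + (3)·R1: [0, -19, -10]
R3 ← R3 + (19/15)·R2: [0, 0, 23/30]
Echelon form has 3 nonzero rows, so rank(A) = 3.
The rank gives the maximum number of linearly independent rows: 3.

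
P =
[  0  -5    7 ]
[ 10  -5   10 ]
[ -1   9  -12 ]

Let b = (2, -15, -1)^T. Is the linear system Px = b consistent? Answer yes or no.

yes

Row reduce the augmented matrix [P | b].
Swap R1 ↔ R2
R3 ← R3 + (1/10)·R1: [0, 17/2, -11, -5/2]
R3 ← R3 + (17/10)·R2: [0, 0, 9/10, 9/10]
The echelon form has 3 nonzero rows, and every pivot lies in the first 3 columns, so rank(P) = rank([P|b]) = 3.
The system is consistent.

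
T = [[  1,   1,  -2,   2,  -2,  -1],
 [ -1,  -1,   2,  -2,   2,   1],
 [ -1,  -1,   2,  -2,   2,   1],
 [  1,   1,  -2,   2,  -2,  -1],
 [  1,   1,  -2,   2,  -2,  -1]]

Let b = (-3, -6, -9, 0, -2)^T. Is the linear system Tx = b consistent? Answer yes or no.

no

Row reduce the augmented matrix [T | b].
R2 ← R2 + R1: [0, 0, 0, 0, 0, 0, -9]
R3 ← R3 + R1: [0, 0, 0, 0, 0, 0, -12]
R4 ← R4 − R1: [0, 0, 0, 0, 0, 0, 3]
R5 ← R5 − R1: [0, 0, 0, 0, 0, 0, 1]
R3 ← R3 − (4/3)·R2: [0, 0, 0, 0, 0, 0, 0]
R4 ← R4 + (1/3)·R2: [0, 0, 0, 0, 0, 0, 0]
R5 ← R5 + (1/9)·R2: [0, 0, 0, 0, 0, 0, 0]
The echelon form has 2 nonzero rows; the last pivot sits in the augmented column, so rank(T) = 1 but rank([T|b]) = 2.
Since the ranks differ, the system is inconsistent.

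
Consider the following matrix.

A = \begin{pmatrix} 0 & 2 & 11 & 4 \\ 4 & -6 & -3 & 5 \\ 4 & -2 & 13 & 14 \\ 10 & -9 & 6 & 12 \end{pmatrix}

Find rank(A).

Row reduce to echelon form.
Swap R1 ↔ R2
R3 ← R3 − R1: [0, 4, 16, 9]
R4 ← R4 − (5/2)·R1: [0, 6, 27/2, -1/2]
R3 ← R3 − (2)·R2: [0, 0, -6, 1]
R4 ← R4 − (3)·R2: [0, 0, -39/2, -25/2]
R4 ← R4 − (13/4)·R3: [0, 0, 0, -63/4]
Echelon form has 4 nonzero rows, so rank(A) = 4.

4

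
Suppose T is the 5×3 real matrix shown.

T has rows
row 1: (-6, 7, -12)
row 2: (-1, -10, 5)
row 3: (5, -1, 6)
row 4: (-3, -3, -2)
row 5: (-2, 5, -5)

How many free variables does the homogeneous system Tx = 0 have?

Row reduce to echelon form.
R2 ← R2 − (1/6)·R1: [0, -67/6, 7]
R3 ← R3 + (5/6)·R1: [0, 29/6, -4]
R4 ← R4 − (1/2)·R1: [0, -13/2, 4]
R5 ← R5 − (1/3)·R1: [0, 8/3, -1]
R3 ← R3 + (29/67)·R2: [0, 0, -65/67]
R4 ← R4 − (39/67)·R2: [0, 0, -5/67]
R5 ← R5 + (16/67)·R2: [0, 0, 45/67]
R4 ← R4 − (1/13)·R3: [0, 0, 0]
R5 ← R5 + (9/13)·R3: [0, 0, 0]
3 nonzero rows, so rank(T) = 3.
T has 3 columns; by rank–nullity, nullity = 3 − 3 = 0.

0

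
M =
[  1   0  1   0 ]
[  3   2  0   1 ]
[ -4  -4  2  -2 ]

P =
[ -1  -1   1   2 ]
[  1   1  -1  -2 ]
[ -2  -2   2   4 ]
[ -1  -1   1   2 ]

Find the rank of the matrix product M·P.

First compute MP:
[[ -3,  -3,   3,   6],
 [ -2,  -2,   2,   4],
 [ -2,  -2,   2,   4]]
Now row reduce the product.
R2 ← R2 − (2/3)·R1: [0, 0, 0, 0]
R3 ← R3 − (2/3)·R1: [0, 0, 0, 0]
1 nonzero row, so rank(MP) = 1.

1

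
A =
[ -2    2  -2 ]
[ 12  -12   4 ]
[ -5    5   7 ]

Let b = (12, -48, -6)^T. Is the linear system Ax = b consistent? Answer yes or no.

yes

Row reduce the augmented matrix [A | b].
R2 ← R2 + (6)·R1: [0, 0, -8, 24]
R3 ← R3 − (5/2)·R1: [0, 0, 12, -36]
R3 ← R3 + (3/2)·R2: [0, 0, 0, 0]
The echelon form has 2 nonzero rows, and every pivot lies in the first 3 columns, so rank(A) = rank([A|b]) = 2.
The system is consistent.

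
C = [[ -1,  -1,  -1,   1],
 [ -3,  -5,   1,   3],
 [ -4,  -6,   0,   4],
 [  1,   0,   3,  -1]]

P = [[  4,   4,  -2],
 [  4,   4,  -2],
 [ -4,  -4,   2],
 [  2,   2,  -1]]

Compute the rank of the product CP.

First compute CP:
[[ -2,  -2,   1],
 [-30, -30,  15],
 [-32, -32,  16],
 [-10, -10,   5]]
Now row reduce the product.
R2 ← R2 − (15)·R1: [0, 0, 0]
R3 ← R3 − (16)·R1: [0, 0, 0]
R4 ← R4 − (5)·R1: [0, 0, 0]
1 nonzero row, so rank(CP) = 1.

1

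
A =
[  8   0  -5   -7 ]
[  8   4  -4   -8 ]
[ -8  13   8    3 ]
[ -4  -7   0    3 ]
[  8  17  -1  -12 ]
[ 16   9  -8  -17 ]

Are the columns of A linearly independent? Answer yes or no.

no

Row reduce A to echelon form.
R2 ← R2 − R1: [0, 4, 1, -1]
R3 ← R3 + R1: [0, 13, 3, -4]
R4 ← R4 + (1/2)·R1: [0, -7, -5/2, -1/2]
R5 ← R5 − R1: [0, 17, 4, -5]
R6 ← R6 − (2)·R1: [0, 9, 2, -3]
R3 ← R3 − (13/4)·R2: [0, 0, -1/4, -3/4]
R4 ← R4 + (7/4)·R2: [0, 0, -3/4, -9/4]
R5 ← R5 − (17/4)·R2: [0, 0, -1/4, -3/4]
R6 ← R6 − (9/4)·R2: [0, 0, -1/4, -3/4]
R4 ← R4 − (3)·R3: [0, 0, 0, 0]
R5 ← R5 − R3: [0, 0, 0, 0]
R6 ← R6 − R3: [0, 0, 0, 0]
3 pivots among 4 columns.
Only 3 < 4 pivot columns, so the columns are linearly dependent.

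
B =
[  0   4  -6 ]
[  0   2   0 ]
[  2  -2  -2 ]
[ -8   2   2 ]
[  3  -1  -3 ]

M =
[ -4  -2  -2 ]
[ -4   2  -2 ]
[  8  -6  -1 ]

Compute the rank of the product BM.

First compute BM:
[[-64,  44,  -2],
 [ -8,   4,  -4],
 [-16,   4,   2],
 [ 40,   8,  10],
 [-32,  10,  -1]]
Now row reduce the product.
R2 ← R2 − (1/8)·R1: [0, -3/2, -15/4]
R3 ← R3 − (1/4)·R1: [0, -7, 5/2]
R4 ← R4 + (5/8)·R1: [0, 71/2, 35/4]
R5 ← R5 − (1/2)·R1: [0, -12, 0]
R3 ← R3 − (14/3)·R2: [0, 0, 20]
R4 ← R4 + (71/3)·R2: [0, 0, -80]
R5 ← R5 − (8)·R2: [0, 0, 30]
R4 ← R4 + (4)·R3: [0, 0, 0]
R5 ← R5 − (3/2)·R3: [0, 0, 0]
3 nonzero rows, so rank(BM) = 3.

3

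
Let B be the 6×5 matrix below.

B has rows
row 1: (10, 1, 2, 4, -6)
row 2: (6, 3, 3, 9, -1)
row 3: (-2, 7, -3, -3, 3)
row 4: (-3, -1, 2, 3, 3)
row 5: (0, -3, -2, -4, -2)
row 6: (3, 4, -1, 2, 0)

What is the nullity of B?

Row reduce to echelon form.
R2 ← R2 − (3/5)·R1: [0, 12/5, 9/5, 33/5, 13/5]
R3 ← R3 + (1/5)·R1: [0, 36/5, -13/5, -11/5, 9/5]
R4 ← R4 + (3/10)·R1: [0, -7/10, 13/5, 21/5, 6/5]
R6 ← R6 − (3/10)·R1: [0, 37/10, -8/5, 4/5, 9/5]
R3 ← R3 − (3)·R2: [0, 0, -8, -22, -6]
R4 ← R4 + (7/24)·R2: [0, 0, 25/8, 49/8, 47/24]
R5 ← R5 + (5/4)·R2: [0, 0, 1/4, 17/4, 5/4]
R6 ← R6 − (37/24)·R2: [0, 0, -35/8, -75/8, -53/24]
R4 ← R4 + (25/64)·R3: [0, 0, 0, -79/32, -37/96]
R5 ← R5 + (1/32)·R3: [0, 0, 0, 57/16, 17/16]
R6 ← R6 − (35/64)·R3: [0, 0, 0, 85/32, 103/96]
R5 ← R5 + (114/79)·R4: [0, 0, 0, 0, 40/79]
R6 ← R6 + (85/79)·R4: [0, 0, 0, 0, 52/79]
R6 ← R6 − (13/10)·R5: [0, 0, 0, 0, 0]
5 nonzero rows, so rank(B) = 5.
B has 5 columns; by rank–nullity, nullity = 5 − 5 = 0.

0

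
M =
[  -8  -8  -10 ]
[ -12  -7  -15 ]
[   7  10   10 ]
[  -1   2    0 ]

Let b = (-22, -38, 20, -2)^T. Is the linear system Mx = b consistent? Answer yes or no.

yes

Row reduce the augmented matrix [M | b].
R2 ← R2 − (3/2)·R1: [0, 5, 0, -5]
R3 ← R3 + (7/8)·R1: [0, 3, 5/4, 3/4]
R4 ← R4 − (1/8)·R1: [0, 3, 5/4, 3/4]
R3 ← R3 − (3/5)·R2: [0, 0, 5/4, 15/4]
R4 ← R4 − (3/5)·R2: [0, 0, 5/4, 15/4]
R4 ← R4 − R3: [0, 0, 0, 0]
The echelon form has 3 nonzero rows, and every pivot lies in the first 3 columns, so rank(M) = rank([M|b]) = 3.
The system is consistent.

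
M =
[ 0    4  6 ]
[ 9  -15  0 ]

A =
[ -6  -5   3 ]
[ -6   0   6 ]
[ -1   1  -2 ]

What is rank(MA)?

2

First compute MA:
[[-30,   6,  12],
 [ 36, -45, -63]]
Now row reduce the product.
R2 ← R2 + (6/5)·R1: [0, -189/5, -243/5]
2 nonzero rows, so rank(MA) = 2.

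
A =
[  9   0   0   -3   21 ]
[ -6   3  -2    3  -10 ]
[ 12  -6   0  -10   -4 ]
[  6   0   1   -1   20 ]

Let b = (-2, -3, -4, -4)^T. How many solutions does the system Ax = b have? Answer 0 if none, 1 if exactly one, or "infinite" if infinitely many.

Row reduce the augmented matrix [A | b].
R2 ← R2 + (2/3)·R1: [0, 3, -2, 1, 4, -13/3]
R3 ← R3 − (4/3)·R1: [0, -6, 0, -6, -32, -4/3]
R4 ← R4 − (2/3)·R1: [0, 0, 1, 1, 6, -8/3]
R3 ← R3 + (2)·R2: [0, 0, -4, -4, -24, -10]
R4 ← R4 + (1/4)·R3: [0, 0, 0, 0, 0, -31/6]
The echelon form has 4 nonzero rows; the last pivot sits in the augmented column, so rank(A) = 3 but rank([A|b]) = 4.
Since the ranks differ, the system is inconsistent.
It has no solutions.

0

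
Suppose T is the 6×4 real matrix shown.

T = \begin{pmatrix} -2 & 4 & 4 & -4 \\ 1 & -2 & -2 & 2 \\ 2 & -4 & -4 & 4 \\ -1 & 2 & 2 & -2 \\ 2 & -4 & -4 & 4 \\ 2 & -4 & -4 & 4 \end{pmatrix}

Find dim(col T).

1

Row reduce to echelon form.
R2 ← R2 + (1/2)·R1: [0, 0, 0, 0]
R3 ← R3 + R1: [0, 0, 0, 0]
R4 ← R4 − (1/2)·R1: [0, 0, 0, 0]
R5 ← R5 + R1: [0, 0, 0, 0]
R6 ← R6 + R1: [0, 0, 0, 0]
Echelon form has 1 nonzero row, so rank(T) = 1.
The column space has dimension equal to the rank: 1.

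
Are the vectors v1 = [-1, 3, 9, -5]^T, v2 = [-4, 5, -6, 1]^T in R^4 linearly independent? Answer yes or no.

yes

Form the matrix with these vectors as rows and row reduce.
R2 ← R2 − (4)·R1: [0, -7, -42, 21]
2 nonzero rows, so the 2 vectors span a space of dimension 2.
Since 2 = 2, the vectors are linearly independent.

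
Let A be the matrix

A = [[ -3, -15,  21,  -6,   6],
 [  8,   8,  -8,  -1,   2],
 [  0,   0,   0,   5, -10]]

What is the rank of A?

Row reduce to echelon form.
R2 ← R2 + (8/3)·R1: [0, -32, 48, -17, 18]
Echelon form has 3 nonzero rows, so rank(A) = 3.

3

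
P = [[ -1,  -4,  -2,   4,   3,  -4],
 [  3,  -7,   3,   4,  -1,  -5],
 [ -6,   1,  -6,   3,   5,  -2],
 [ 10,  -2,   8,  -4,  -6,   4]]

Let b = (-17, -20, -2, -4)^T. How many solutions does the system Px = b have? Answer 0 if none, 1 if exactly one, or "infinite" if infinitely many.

Row reduce the augmented matrix [P | b].
R2 ← R2 + (3)·R1: [0, -19, -3, 16, 8, -17, -71]
R3 ← R3 − (6)·R1: [0, 25, 6, -21, -13, 22, 100]
R4 ← R4 + (10)·R1: [0, -42, -12, 36, 24, -36, -174]
R3 ← R3 + (25/19)·R2: [0, 0, 39/19, 1/19, -47/19, -7/19, 125/19]
R4 ← R4 − (42/19)·R2: [0, 0, -102/19, 12/19, 120/19, 30/19, -324/19]
R4 ← R4 + (34/13)·R3: [0, 0, 0, 10/13, -2/13, 8/13, 2/13]
The echelon form has 4 nonzero rows, and every pivot lies in the first 6 columns, so rank(P) = rank([P|b]) = 4.
The system is consistent.
rank = 4 < 6 unknowns, so there are infinitely many solutions.

infinite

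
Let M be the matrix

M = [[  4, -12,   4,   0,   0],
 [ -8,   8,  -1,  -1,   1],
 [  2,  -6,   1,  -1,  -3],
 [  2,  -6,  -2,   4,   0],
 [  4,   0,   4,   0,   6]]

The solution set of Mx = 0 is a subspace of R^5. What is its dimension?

Row reduce to echelon form.
R2 ← R2 + (2)·R1: [0, -16, 7, -1, 1]
R3 ← R3 − (1/2)·R1: [0, 0, -1, -1, -3]
R4 ← R4 − (1/2)·R1: [0, 0, -4, 4, 0]
R5 ← R5 − R1: [0, 12, 0, 0, 6]
R5 ← R5 + (3/4)·R2: [0, 0, 21/4, -3/4, 27/4]
R4 ← R4 − (4)·R3: [0, 0, 0, 8, 12]
R5 ← R5 + (21/4)·R3: [0, 0, 0, -6, -9]
R5 ← R5 + (3/4)·R4: [0, 0, 0, 0, 0]
4 nonzero rows, so rank(M) = 4.
M has 5 columns; by rank–nullity, nullity = 5 − 4 = 1.

1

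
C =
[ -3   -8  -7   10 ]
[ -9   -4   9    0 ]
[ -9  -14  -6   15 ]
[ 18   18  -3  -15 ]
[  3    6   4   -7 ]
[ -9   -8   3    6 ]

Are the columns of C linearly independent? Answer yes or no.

no

Row reduce C to echelon form.
R2 ← R2 − (3)·R1: [0, 20, 30, -30]
R3 ← R3 − (3)·R1: [0, 10, 15, -15]
R4 ← R4 + (6)·R1: [0, -30, -45, 45]
R5 ← R5 + R1: [0, -2, -3, 3]
R6 ← R6 − (3)·R1: [0, 16, 24, -24]
R3 ← R3 − (1/2)·R2: [0, 0, 0, 0]
R4 ← R4 + (3/2)·R2: [0, 0, 0, 0]
R5 ← R5 + (1/10)·R2: [0, 0, 0, 0]
R6 ← R6 − (4/5)·R2: [0, 0, 0, 0]
2 pivots among 4 columns.
Only 2 < 4 pivot columns, so the columns are linearly dependent.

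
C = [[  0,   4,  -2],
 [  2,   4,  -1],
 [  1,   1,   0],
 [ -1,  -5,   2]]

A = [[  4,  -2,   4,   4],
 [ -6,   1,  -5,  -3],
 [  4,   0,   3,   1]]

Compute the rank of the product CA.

2

First compute CA:
[[-32,   4, -26, -14],
 [-20,   0, -15,  -5],
 [ -2,  -1,  -1,   1],
 [ 34,  -3,  27,  13]]
Now row reduce the product.
R2 ← R2 − (5/8)·R1: [0, -5/2, 5/4, 15/4]
R3 ← R3 − (1/16)·R1: [0, -5/4, 5/8, 15/8]
R4 ← R4 + (17/16)·R1: [0, 5/4, -5/8, -15/8]
R3 ← R3 − (1/2)·R2: [0, 0, 0, 0]
R4 ← R4 + (1/2)·R2: [0, 0, 0, 0]
2 nonzero rows, so rank(CA) = 2.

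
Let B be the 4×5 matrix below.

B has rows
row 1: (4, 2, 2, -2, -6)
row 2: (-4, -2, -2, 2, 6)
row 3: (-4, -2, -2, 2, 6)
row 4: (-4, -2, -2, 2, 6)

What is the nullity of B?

Row reduce to echelon form.
R2 ← R2 + R1: [0, 0, 0, 0, 0]
R3 ← R3 + R1: [0, 0, 0, 0, 0]
R4 ← R4 + R1: [0, 0, 0, 0, 0]
1 nonzero row, so rank(B) = 1.
B has 5 columns; by rank–nullity, nullity = 5 − 1 = 4.

4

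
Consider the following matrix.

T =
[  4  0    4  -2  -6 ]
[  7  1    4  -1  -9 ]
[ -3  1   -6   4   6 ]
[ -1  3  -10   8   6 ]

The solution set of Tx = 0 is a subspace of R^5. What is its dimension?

3

Row reduce to echelon form.
R2 ← R2 − (7/4)·R1: [0, 1, -3, 5/2, 3/2]
R3 ← R3 + (3/4)·R1: [0, 1, -3, 5/2, 3/2]
R4 ← R4 + (1/4)·R1: [0, 3, -9, 15/2, 9/2]
R3 ← R3 − R2: [0, 0, 0, 0, 0]
R4 ← R4 − (3)·R2: [0, 0, 0, 0, 0]
2 nonzero rows, so rank(T) = 2.
T has 5 columns; by rank–nullity, nullity = 5 − 2 = 3.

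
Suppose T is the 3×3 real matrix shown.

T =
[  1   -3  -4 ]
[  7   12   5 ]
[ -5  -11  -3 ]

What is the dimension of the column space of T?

Row reduce to echelon form.
R2 ← R2 − (7)·R1: [0, 33, 33]
R3 ← R3 + (5)·R1: [0, -26, -23]
R3 ← R3 + (26/33)·R2: [0, 0, 3]
Echelon form has 3 nonzero rows, so rank(T) = 3.
The column space has dimension equal to the rank: 3.

3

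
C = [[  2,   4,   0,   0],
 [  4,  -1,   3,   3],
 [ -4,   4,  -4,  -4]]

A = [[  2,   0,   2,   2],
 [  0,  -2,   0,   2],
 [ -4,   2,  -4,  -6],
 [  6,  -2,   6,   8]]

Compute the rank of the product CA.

First compute CA:
[[  4,  -8,   4,  12],
 [ 14,   2,  14,  12],
 [-16,  -8, -16,  -8]]
Now row reduce the product.
R2 ← R2 − (7/2)·R1: [0, 30, 0, -30]
R3 ← R3 + (4)·R1: [0, -40, 0, 40]
R3 ← R3 + (4/3)·R2: [0, 0, 0, 0]
2 nonzero rows, so rank(CA) = 2.

2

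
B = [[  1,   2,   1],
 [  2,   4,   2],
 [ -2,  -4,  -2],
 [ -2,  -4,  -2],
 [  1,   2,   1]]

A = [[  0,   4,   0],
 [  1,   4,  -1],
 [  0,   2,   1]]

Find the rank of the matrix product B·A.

1

First compute BA:
[[  2,  14,  -1],
 [  4,  28,  -2],
 [ -4, -28,   2],
 [ -4, -28,   2],
 [  2,  14,  -1]]
Now row reduce the product.
R2 ← R2 − (2)·R1: [0, 0, 0]
R3 ← R3 + (2)·R1: [0, 0, 0]
R4 ← R4 + (2)·R1: [0, 0, 0]
R5 ← R5 − R1: [0, 0, 0]
1 nonzero row, so rank(BA) = 1.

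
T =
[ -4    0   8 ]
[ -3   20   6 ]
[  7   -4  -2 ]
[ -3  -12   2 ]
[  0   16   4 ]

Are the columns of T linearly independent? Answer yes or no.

yes

Row reduce T to echelon form.
R2 ← R2 − (3/4)·R1: [0, 20, 0]
R3 ← R3 + (7/4)·R1: [0, -4, 12]
R4 ← R4 − (3/4)·R1: [0, -12, -4]
R3 ← R3 + (1/5)·R2: [0, 0, 12]
R4 ← R4 + (3/5)·R2: [0, 0, -4]
R5 ← R5 − (4/5)·R2: [0, 0, 4]
R4 ← R4 + (1/3)·R3: [0, 0, 0]
R5 ← R5 − (1/3)·R3: [0, 0, 0]
3 pivots among 3 columns.
Every column is a pivot column, so the columns are linearly independent.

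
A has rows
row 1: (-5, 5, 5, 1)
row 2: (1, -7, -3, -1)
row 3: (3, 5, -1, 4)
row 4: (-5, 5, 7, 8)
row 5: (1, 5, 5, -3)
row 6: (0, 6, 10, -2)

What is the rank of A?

4

Row reduce to echelon form.
R2 ← R2 + (1/5)·R1: [0, -6, -2, -4/5]
R3 ← R3 + (3/5)·R1: [0, 8, 2, 23/5]
R4 ← R4 − R1: [0, 0, 2, 7]
R5 ← R5 + (1/5)·R1: [0, 6, 6, -14/5]
R3 ← R3 + (4/3)·R2: [0, 0, -2/3, 53/15]
R5 ← R5 + R2: [0, 0, 4, -18/5]
R6 ← R6 + R2: [0, 0, 8, -14/5]
R4 ← R4 + (3)·R3: [0, 0, 0, 88/5]
R5 ← R5 + (6)·R3: [0, 0, 0, 88/5]
R6 ← R6 + (12)·R3: [0, 0, 0, 198/5]
R5 ← R5 − R4: [0, 0, 0, 0]
R6 ← R6 − (9/4)·R4: [0, 0, 0, 0]
Echelon form has 4 nonzero rows, so rank(A) = 4.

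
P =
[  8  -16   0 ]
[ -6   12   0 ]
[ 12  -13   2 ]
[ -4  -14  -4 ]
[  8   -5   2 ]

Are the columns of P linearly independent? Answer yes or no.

Row reduce P to echelon form.
R2 ← R2 + (3/4)·R1: [0, 0, 0]
R3 ← R3 − (3/2)·R1: [0, 11, 2]
R4 ← R4 + (1/2)·R1: [0, -22, -4]
R5 ← R5 − R1: [0, 11, 2]
Swap R2 ↔ R3
R4 ← R4 + (2)·R2: [0, 0, 0]
R5 ← R5 − R2: [0, 0, 0]
2 pivots among 3 columns.
Only 2 < 3 pivot columns, so the columns are linearly dependent.

no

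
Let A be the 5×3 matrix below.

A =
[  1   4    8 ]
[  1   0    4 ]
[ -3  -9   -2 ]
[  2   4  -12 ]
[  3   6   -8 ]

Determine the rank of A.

Row reduce to echelon form.
R2 ← R2 − R1: [0, -4, -4]
R3 ← R3 + (3)·R1: [0, 3, 22]
R4 ← R4 − (2)·R1: [0, -4, -28]
R5 ← R5 − (3)·R1: [0, -6, -32]
R3 ← R3 + (3/4)·R2: [0, 0, 19]
R4 ← R4 − R2: [0, 0, -24]
R5 ← R5 − (3/2)·R2: [0, 0, -26]
R4 ← R4 + (24/19)·R3: [0, 0, 0]
R5 ← R5 + (26/19)·R3: [0, 0, 0]
Echelon form has 3 nonzero rows, so rank(A) = 3.

3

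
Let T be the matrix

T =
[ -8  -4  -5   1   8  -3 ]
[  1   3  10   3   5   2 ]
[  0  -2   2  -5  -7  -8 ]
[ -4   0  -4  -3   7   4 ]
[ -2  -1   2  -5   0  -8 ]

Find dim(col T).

5

Row reduce to echelon form.
R2 ← R2 + (1/8)·R1: [0, 5/2, 75/8, 25/8, 6, 13/8]
R4 ← R4 − (1/2)·R1: [0, 2, -3/2, -7/2, 3, 11/2]
R5 ← R5 − (1/4)·R1: [0, 0, 13/4, -21/4, -2, -29/4]
R3 ← R3 + (4/5)·R2: [0, 0, 19/2, -5/2, -11/5, -67/10]
R4 ← R4 − (4/5)·R2: [0, 0, -9, -6, -9/5, 21/5]
R4 ← R4 + (18/19)·R3: [0, 0, 0, -159/19, -369/95, -204/95]
R5 ← R5 − (13/38)·R3: [0, 0, 0, -167/38, -237/190, -471/95]
R5 ← R5 − (167/318)·R4: [0, 0, 0, 0, 42/53, -203/53]
Echelon form has 5 nonzero rows, so rank(T) = 5.
The column space has dimension equal to the rank: 5.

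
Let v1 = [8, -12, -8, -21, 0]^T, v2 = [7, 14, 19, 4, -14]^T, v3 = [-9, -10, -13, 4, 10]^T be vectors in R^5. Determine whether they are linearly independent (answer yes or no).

Form the matrix with these vectors as rows and row reduce.
R2 ← R2 − (7/8)·R1: [0, 49/2, 26, 179/8, -14]
R3 ← R3 + (9/8)·R1: [0, -47/2, -22, -157/8, 10]
R3 ← R3 + (47/49)·R2: [0, 0, 144/49, 90/49, -24/7]
3 nonzero rows, so the 3 vectors span a space of dimension 3.
Since 3 = 3, the vectors are linearly independent.

yes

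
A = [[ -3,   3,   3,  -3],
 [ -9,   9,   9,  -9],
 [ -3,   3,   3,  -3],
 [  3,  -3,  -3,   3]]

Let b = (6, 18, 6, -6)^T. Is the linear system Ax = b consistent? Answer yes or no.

Row reduce the augmented matrix [A | b].
R2 ← R2 − (3)·R1: [0, 0, 0, 0, 0]
R3 ← R3 − R1: [0, 0, 0, 0, 0]
R4 ← R4 + R1: [0, 0, 0, 0, 0]
The echelon form has 1 nonzero rows, and every pivot lies in the first 4 columns, so rank(A) = rank([A|b]) = 1.
The system is consistent.

yes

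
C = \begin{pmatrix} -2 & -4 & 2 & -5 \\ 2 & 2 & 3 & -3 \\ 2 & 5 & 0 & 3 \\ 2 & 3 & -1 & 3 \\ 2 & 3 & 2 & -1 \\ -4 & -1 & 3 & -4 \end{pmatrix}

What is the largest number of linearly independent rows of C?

3

Row reduce to echelon form.
R2 ← R2 + R1: [0, -2, 5, -8]
R3 ← R3 + R1: [0, 1, 2, -2]
R4 ← R4 + R1: [0, -1, 1, -2]
R5 ← R5 + R1: [0, -1, 4, -6]
R6 ← R6 − (2)·R1: [0, 7, -1, 6]
R3 ← R3 + (1/2)·R2: [0, 0, 9/2, -6]
R4 ← R4 − (1/2)·R2: [0, 0, -3/2, 2]
R5 ← R5 − (1/2)·R2: [0, 0, 3/2, -2]
R6 ← R6 + (7/2)·R2: [0, 0, 33/2, -22]
R4 ← R4 + (1/3)·R3: [0, 0, 0, 0]
R5 ← R5 − (1/3)·R3: [0, 0, 0, 0]
R6 ← R6 − (11/3)·R3: [0, 0, 0, 0]
Echelon form has 3 nonzero rows, so rank(C) = 3.
The rank gives the maximum number of linearly independent rows: 3.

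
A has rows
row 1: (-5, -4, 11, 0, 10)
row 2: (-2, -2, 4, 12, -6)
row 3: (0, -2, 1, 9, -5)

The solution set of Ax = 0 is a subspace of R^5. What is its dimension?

2

Row reduce to echelon form.
R2 ← R2 − (2/5)·R1: [0, -2/5, -2/5, 12, -10]
R3 ← R3 − (5)·R2: [0, 0, 3, -51, 45]
3 nonzero rows, so rank(A) = 3.
A has 5 columns; by rank–nullity, nullity = 5 − 3 = 2.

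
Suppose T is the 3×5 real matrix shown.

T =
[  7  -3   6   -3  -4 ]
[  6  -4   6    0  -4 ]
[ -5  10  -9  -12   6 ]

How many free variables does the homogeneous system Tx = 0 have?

3

Row reduce to echelon form.
R2 ← R2 − (6/7)·R1: [0, -10/7, 6/7, 18/7, -4/7]
R3 ← R3 + (5/7)·R1: [0, 55/7, -33/7, -99/7, 22/7]
R3 ← R3 + (11/2)·R2: [0, 0, 0, 0, 0]
2 nonzero rows, so rank(T) = 2.
T has 5 columns; by rank–nullity, nullity = 5 − 2 = 3.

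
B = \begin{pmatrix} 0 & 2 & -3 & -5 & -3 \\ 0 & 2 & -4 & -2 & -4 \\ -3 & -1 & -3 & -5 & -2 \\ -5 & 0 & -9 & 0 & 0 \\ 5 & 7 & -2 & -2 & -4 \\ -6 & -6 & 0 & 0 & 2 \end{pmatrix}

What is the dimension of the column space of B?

Row reduce to echelon form.
Swap R1 ↔ R3
R4 ← R4 − (5/3)·R1: [0, 5/3, -4, 25/3, 10/3]
R5 ← R5 + (5/3)·R1: [0, 16/3, -7, -31/3, -22/3]
R6 ← R6 − (2)·R1: [0, -4, 6, 10, 6]
R3 ← R3 − R2: [0, 0, 1, -3, 1]
R4 ← R4 − (5/6)·R2: [0, 0, -2/3, 10, 20/3]
R5 ← R5 − (8/3)·R2: [0, 0, 11/3, -5, 10/3]
R6 ← R6 + (2)·R2: [0, 0, -2, 6, -2]
R4 ← R4 + (2/3)·R3: [0, 0, 0, 8, 22/3]
R5 ← R5 − (11/3)·R3: [0, 0, 0, 6, -1/3]
R6 ← R6 + (2)·R3: [0, 0, 0, 0, 0]
R5 ← R5 − (3/4)·R4: [0, 0, 0, 0, -35/6]
Echelon form has 5 nonzero rows, so rank(B) = 5.
The column space has dimension equal to the rank: 5.

5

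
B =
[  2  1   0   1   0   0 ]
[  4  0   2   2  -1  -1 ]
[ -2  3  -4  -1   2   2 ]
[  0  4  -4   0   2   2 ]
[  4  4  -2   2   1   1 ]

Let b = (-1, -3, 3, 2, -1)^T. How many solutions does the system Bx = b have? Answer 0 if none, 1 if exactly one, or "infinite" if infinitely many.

infinite

Row reduce the augmented matrix [B | b].
R2 ← R2 − (2)·R1: [0, -2, 2, 0, -1, -1, -1]
R3 ← R3 + R1: [0, 4, -4, 0, 2, 2, 2]
R5 ← R5 − (2)·R1: [0, 2, -2, 0, 1, 1, 1]
R3 ← R3 + (2)·R2: [0, 0, 0, 0, 0, 0, 0]
R4 ← R4 + (2)·R2: [0, 0, 0, 0, 0, 0, 0]
R5 ← R5 + R2: [0, 0, 0, 0, 0, 0, 0]
The echelon form has 2 nonzero rows, and every pivot lies in the first 6 columns, so rank(B) = rank([B|b]) = 2.
The system is consistent.
rank = 2 < 6 unknowns, so there are infinitely many solutions.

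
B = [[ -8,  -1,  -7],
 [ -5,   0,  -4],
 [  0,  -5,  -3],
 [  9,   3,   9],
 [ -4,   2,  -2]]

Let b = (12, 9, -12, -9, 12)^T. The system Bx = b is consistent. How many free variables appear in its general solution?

1

Row reduce the augmented matrix [B | b].
R2 ← R2 − (5/8)·R1: [0, 5/8, 3/8, 3/2]
R4 ← R4 + (9/8)·R1: [0, 15/8, 9/8, 9/2]
R5 ← R5 − (1/2)·R1: [0, 5/2, 3/2, 6]
R3 ← R3 + (8)·R2: [0, 0, 0, 0]
R4 ← R4 − (3)·R2: [0, 0, 0, 0]
R5 ← R5 − (4)·R2: [0, 0, 0, 0]
The echelon form has 2 nonzero rows, and every pivot lies in the first 3 columns, so rank(B) = rank([B|b]) = 2.
The system is consistent.
Free variables = (unknowns) − (rank) = 3 − 2 = 1.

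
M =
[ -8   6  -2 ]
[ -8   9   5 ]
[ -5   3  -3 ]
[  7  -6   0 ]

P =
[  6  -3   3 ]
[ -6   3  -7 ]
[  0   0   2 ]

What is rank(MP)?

First compute MP:
[[-84,  42, -70],
 [-102,  51, -77],
 [-48,  24, -42],
 [ 78, -39,  63]]
Now row reduce the product.
R2 ← R2 − (17/14)·R1: [0, 0, 8]
R3 ← R3 − (4/7)·R1: [0, 0, -2]
R4 ← R4 + (13/14)·R1: [0, 0, -2]
R3 ← R3 + (1/4)·R2: [0, 0, 0]
R4 ← R4 + (1/4)·R2: [0, 0, 0]
2 nonzero rows, so rank(MP) = 2.

2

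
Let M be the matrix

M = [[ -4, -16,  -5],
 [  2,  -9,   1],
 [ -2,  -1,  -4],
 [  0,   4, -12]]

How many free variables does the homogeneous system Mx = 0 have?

Row reduce to echelon form.
R2 ← R2 + (1/2)·R1: [0, -17, -3/2]
R3 ← R3 − (1/2)·R1: [0, 7, -3/2]
R3 ← R3 + (7/17)·R2: [0, 0, -36/17]
R4 ← R4 + (4/17)·R2: [0, 0, -210/17]
R4 ← R4 − (35/6)·R3: [0, 0, 0]
3 nonzero rows, so rank(M) = 3.
M has 3 columns; by rank–nullity, nullity = 3 − 3 = 0.

0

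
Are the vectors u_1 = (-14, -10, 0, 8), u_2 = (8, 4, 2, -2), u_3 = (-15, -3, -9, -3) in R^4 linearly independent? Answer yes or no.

no

Form the matrix with these vectors as rows and row reduce.
R2 ← R2 + (4/7)·R1: [0, -12/7, 2, 18/7]
R3 ← R3 − (15/14)·R1: [0, 54/7, -9, -81/7]
R3 ← R3 + (9/2)·R2: [0, 0, 0, 0]
2 nonzero rows, so the 3 vectors span a space of dimension 2.
Since 2 < 3, the vectors are linearly dependent.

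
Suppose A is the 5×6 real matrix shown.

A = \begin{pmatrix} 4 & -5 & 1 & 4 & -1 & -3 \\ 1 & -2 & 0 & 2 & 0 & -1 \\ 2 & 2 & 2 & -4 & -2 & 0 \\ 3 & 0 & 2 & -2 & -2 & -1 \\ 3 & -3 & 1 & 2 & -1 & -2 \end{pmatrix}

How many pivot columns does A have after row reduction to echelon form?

Row reduce to echelon form.
R2 ← R2 − (1/4)·R1: [0, -3/4, -1/4, 1, 1/4, -1/4]
R3 ← R3 − (1/2)·R1: [0, 9/2, 3/2, -6, -3/2, 3/2]
R4 ← R4 − (3/4)·R1: [0, 15/4, 5/4, -5, -5/4, 5/4]
R5 ← R5 − (3/4)·R1: [0, 3/4, 1/4, -1, -1/4, 1/4]
R3 ← R3 + (6)·R2: [0, 0, 0, 0, 0, 0]
R4 ← R4 + (5)·R2: [0, 0, 0, 0, 0, 0]
R5 ← R5 + R2: [0, 0, 0, 0, 0, 0]
Echelon form has 2 nonzero rows, so rank(A) = 2.
Each nonzero row contributes one pivot column: 2 pivot columns.

2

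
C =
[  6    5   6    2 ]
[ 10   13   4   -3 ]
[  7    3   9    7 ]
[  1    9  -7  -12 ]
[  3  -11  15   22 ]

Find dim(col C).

3

Row reduce to echelon form.
R2 ← R2 − (5/3)·R1: [0, 14/3, -6, -19/3]
R3 ← R3 − (7/6)·R1: [0, -17/6, 2, 14/3]
R4 ← R4 − (1/6)·R1: [0, 49/6, -8, -37/3]
R5 ← R5 − (1/2)·R1: [0, -27/2, 12, 21]
R3 ← R3 + (17/28)·R2: [0, 0, -23/14, 23/28]
R4 ← R4 − (7/4)·R2: [0, 0, 5/2, -5/4]
R5 ← R5 + (81/28)·R2: [0, 0, -75/14, 75/28]
R4 ← R4 + (35/23)·R3: [0, 0, 0, 0]
R5 ← R5 − (75/23)·R3: [0, 0, 0, 0]
Echelon form has 3 nonzero rows, so rank(C) = 3.
The column space has dimension equal to the rank: 3.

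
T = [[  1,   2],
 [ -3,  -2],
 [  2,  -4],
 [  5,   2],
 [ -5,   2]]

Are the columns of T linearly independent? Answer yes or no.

Row reduce T to echelon form.
R2 ← R2 + (3)·R1: [0, 4]
R3 ← R3 − (2)·R1: [0, -8]
R4 ← R4 − (5)·R1: [0, -8]
R5 ← R5 + (5)·R1: [0, 12]
R3 ← R3 + (2)·R2: [0, 0]
R4 ← R4 + (2)·R2: [0, 0]
R5 ← R5 − (3)·R2: [0, 0]
2 pivots among 2 columns.
Every column is a pivot column, so the columns are linearly independent.

yes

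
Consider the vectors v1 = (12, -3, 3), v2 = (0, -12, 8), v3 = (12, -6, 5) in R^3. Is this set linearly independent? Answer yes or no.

no

Form the matrix with these vectors as rows and row reduce.
R3 ← R3 − R1: [0, -3, 2]
R3 ← R3 − (1/4)·R2: [0, 0, 0]
2 nonzero rows, so the 3 vectors span a space of dimension 2.
Since 2 < 3, the vectors are linearly dependent.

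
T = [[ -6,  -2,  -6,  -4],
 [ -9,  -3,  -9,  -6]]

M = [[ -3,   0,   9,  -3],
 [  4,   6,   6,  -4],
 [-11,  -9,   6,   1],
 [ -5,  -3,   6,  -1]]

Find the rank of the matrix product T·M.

First compute TM:
[[ 96,  54, -126,  24],
 [144,  81, -189,  36]]
Now row reduce the product.
R2 ← R2 − (3/2)·R1: [0, 0, 0, 0]
1 nonzero row, so rank(TM) = 1.

1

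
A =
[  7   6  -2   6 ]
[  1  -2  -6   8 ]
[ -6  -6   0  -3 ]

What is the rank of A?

2

Row reduce to echelon form.
R2 ← R2 − (1/7)·R1: [0, -20/7, -40/7, 50/7]
R3 ← R3 + (6/7)·R1: [0, -6/7, -12/7, 15/7]
R3 ← R3 − (3/10)·R2: [0, 0, 0, 0]
Echelon form has 2 nonzero rows, so rank(A) = 2.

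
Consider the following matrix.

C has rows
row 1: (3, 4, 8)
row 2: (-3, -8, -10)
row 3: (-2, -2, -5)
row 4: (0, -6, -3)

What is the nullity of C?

1

Row reduce to echelon form.
R2 ← R2 + R1: [0, -4, -2]
R3 ← R3 + (2/3)·R1: [0, 2/3, 1/3]
R3 ← R3 + (1/6)·R2: [0, 0, 0]
R4 ← R4 − (3/2)·R2: [0, 0, 0]
2 nonzero rows, so rank(C) = 2.
C has 3 columns; by rank–nullity, nullity = 3 − 2 = 1.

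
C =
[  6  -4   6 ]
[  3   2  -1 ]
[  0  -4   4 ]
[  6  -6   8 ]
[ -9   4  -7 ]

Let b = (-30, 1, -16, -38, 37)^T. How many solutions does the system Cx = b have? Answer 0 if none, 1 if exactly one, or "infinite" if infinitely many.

Row reduce the augmented matrix [C | b].
R2 ← R2 − (1/2)·R1: [0, 4, -4, 16]
R4 ← R4 − R1: [0, -2, 2, -8]
R5 ← R5 + (3/2)·R1: [0, -2, 2, -8]
R3 ← R3 + R2: [0, 0, 0, 0]
R4 ← R4 + (1/2)·R2: [0, 0, 0, 0]
R5 ← R5 + (1/2)·R2: [0, 0, 0, 0]
The echelon form has 2 nonzero rows, and every pivot lies in the first 3 columns, so rank(C) = rank([C|b]) = 2.
The system is consistent.
rank = 2 < 3 unknowns, so there are infinitely many solutions.

infinite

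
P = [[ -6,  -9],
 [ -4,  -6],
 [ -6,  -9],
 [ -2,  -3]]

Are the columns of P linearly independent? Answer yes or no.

no

Row reduce P to echelon form.
R2 ← R2 − (2/3)·R1: [0, 0]
R3 ← R3 − R1: [0, 0]
R4 ← R4 − (1/3)·R1: [0, 0]
1 pivot among 2 columns.
Only 1 < 2 pivot columns, so the columns are linearly dependent.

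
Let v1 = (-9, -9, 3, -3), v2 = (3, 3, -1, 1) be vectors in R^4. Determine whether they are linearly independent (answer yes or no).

no

Form the matrix with these vectors as rows and row reduce.
R2 ← R2 + (1/3)·R1: [0, 0, 0, 0]
1 nonzero row, so the 2 vectors span a space of dimension 1.
Since 1 < 2, the vectors are linearly dependent.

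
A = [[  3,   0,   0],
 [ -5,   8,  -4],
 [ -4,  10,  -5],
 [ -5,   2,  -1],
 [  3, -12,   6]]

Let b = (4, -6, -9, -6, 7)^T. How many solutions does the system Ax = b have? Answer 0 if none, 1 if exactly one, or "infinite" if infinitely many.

0

Row reduce the augmented matrix [A | b].
R2 ← R2 + (5/3)·R1: [0, 8, -4, 2/3]
R3 ← R3 + (4/3)·R1: [0, 10, -5, -11/3]
R4 ← R4 + (5/3)·R1: [0, 2, -1, 2/3]
R5 ← R5 − R1: [0, -12, 6, 3]
R3 ← R3 − (5/4)·R2: [0, 0, 0, -9/2]
R4 ← R4 − (1/4)·R2: [0, 0, 0, 1/2]
R5 ← R5 + (3/2)·R2: [0, 0, 0, 4]
R4 ← R4 + (1/9)·R3: [0, 0, 0, 0]
R5 ← R5 + (8/9)·R3: [0, 0, 0, 0]
The echelon form has 3 nonzero rows; the last pivot sits in the augmented column, so rank(A) = 2 but rank([A|b]) = 3.
Since the ranks differ, the system is inconsistent.
It has no solutions.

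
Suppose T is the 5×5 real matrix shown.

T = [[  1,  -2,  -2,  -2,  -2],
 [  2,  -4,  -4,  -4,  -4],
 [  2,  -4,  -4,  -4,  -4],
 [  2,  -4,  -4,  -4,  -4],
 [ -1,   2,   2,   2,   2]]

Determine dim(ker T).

4

Row reduce to echelon form.
R2 ← R2 − (2)·R1: [0, 0, 0, 0, 0]
R3 ← R3 − (2)·R1: [0, 0, 0, 0, 0]
R4 ← R4 − (2)·R1: [0, 0, 0, 0, 0]
R5 ← R5 + R1: [0, 0, 0, 0, 0]
1 nonzero row, so rank(T) = 1.
T has 5 columns; by rank–nullity, nullity = 5 − 1 = 4.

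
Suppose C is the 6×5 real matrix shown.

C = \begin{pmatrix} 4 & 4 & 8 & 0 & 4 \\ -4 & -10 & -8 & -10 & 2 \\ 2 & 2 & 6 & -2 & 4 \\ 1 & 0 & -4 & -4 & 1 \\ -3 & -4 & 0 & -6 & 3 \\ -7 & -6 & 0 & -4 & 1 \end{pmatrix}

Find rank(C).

4

Row reduce to echelon form.
R2 ← R2 + R1: [0, -6, 0, -10, 6]
R3 ← R3 − (1/2)·R1: [0, 0, 2, -2, 2]
R4 ← R4 − (1/4)·R1: [0, -1, -6, -4, 0]
R5 ← R5 + (3/4)·R1: [0, -1, 6, -6, 6]
R6 ← R6 + (7/4)·R1: [0, 1, 14, -4, 8]
R4 ← R4 − (1/6)·R2: [0, 0, -6, -7/3, -1]
R5 ← R5 − (1/6)·R2: [0, 0, 6, -13/3, 5]
R6 ← R6 + (1/6)·R2: [0, 0, 14, -17/3, 9]
R4 ← R4 + (3)·R3: [0, 0, 0, -25/3, 5]
R5 ← R5 − (3)·R3: [0, 0, 0, 5/3, -1]
R6 ← R6 − (7)·R3: [0, 0, 0, 25/3, -5]
R5 ← R5 + (1/5)·R4: [0, 0, 0, 0, 0]
R6 ← R6 + R4: [0, 0, 0, 0, 0]
Echelon form has 4 nonzero rows, so rank(C) = 4.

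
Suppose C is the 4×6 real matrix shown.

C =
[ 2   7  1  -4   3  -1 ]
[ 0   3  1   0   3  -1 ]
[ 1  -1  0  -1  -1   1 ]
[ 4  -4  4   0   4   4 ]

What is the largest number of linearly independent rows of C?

3

Row reduce to echelon form.
R3 ← R3 − (1/2)·R1: [0, -9/2, -1/2, 1, -5/2, 3/2]
R4 ← R4 − (2)·R1: [0, -18, 2, 8, -2, 6]
R3 ← R3 + (3/2)·R2: [0, 0, 1, 1, 2, 0]
R4 ← R4 + (6)·R2: [0, 0, 8, 8, 16, 0]
R4 ← R4 − (8)·R3: [0, 0, 0, 0, 0, 0]
Echelon form has 3 nonzero rows, so rank(C) = 3.
The rank gives the maximum number of linearly independent rows: 3.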